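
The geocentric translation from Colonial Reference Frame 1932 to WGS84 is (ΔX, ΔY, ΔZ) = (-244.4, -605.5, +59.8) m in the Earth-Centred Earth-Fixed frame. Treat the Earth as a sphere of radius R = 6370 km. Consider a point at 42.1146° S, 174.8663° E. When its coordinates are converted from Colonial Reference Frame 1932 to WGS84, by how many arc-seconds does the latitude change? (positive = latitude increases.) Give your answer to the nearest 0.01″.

sin φ = -0.670616, cos φ = 0.741805, sin λ = 0.089480, cos λ = -0.995989.
North component: ΔN = −sin φ cos λ·ΔX − sin φ sin λ·ΔY + cos φ·ΔZ = −(-0.670616)(-0.995989)(-244.4) − (-0.670616)(0.089480)(-605.5) + (0.741805)(59.8) = 171.27 m.
1° of latitude spans πR/180 = 111177 m, so Δφ = 171.27 / 111177 × 3600 = 5.546″.

Δφ = 5.55″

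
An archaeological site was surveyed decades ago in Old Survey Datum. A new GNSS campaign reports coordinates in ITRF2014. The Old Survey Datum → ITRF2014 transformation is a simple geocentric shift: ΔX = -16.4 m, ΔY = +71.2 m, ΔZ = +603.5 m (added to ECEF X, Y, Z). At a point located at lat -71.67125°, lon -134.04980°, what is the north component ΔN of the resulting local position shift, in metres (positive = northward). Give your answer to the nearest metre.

The local north axis is (−sin φ cos λ, −sin φ sin λ, cos φ), giving ΔN = 10.824 − 48.578 + 189.782 = 152.03 m.

ΔN = 152 m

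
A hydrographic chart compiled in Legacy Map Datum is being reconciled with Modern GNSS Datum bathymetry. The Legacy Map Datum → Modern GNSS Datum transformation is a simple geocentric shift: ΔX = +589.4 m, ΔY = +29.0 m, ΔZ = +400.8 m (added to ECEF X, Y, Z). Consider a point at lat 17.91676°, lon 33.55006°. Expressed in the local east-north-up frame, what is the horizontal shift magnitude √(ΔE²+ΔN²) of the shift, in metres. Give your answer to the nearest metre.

376 m

At φ = 17.91676°, λ = 33.55006°: sin φ = 0.307635, cos φ = 0.951504, sin λ = 0.552665, cos λ = 0.833403.
ΔE = −sin λ·ΔX + cos λ·ΔY = −(0.552665)·(589.4) + (0.833403)·(29.0) = -301.57 m.
ΔN = −sin φ cos λ·ΔX − sin φ sin λ·ΔY + cos φ·ΔZ = −(0.307635)(0.833403)(589.4) − (0.307635)(0.552665)(29.0) + (0.951504)(400.8) = 225.32 m.
Horizontal magnitude = √(ΔE² + ΔN²) = √((-301.57)² + 225.32²) = 376.45 m.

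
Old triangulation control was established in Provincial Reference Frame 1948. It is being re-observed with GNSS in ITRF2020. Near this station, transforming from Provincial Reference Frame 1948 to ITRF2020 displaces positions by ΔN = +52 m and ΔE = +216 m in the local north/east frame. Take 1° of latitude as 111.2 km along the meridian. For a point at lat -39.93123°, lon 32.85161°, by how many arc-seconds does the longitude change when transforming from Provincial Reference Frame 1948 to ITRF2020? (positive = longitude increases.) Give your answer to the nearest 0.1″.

At latitude -39.93123°, cos φ = 0.766815.
1° of longitude at this latitude = 111.2 × cos φ = 85.27 km, so Δλ = 216.0 / 85269.9 = 0.0025331° = 9.119″.

Δλ = 9.1″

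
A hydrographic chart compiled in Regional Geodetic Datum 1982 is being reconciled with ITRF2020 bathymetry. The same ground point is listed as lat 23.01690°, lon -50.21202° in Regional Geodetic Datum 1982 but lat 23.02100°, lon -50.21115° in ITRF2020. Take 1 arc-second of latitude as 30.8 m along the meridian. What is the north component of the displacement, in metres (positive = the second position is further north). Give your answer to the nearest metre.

ΔN = 455 m

Δφ = 23.02100° − 23.01690° = +0.00410°; Δλ = -50.21115° − -50.21202° = +0.00087°.
1° of latitude = 3600 × 30.80 = 110880 m.
ΔN = Δφ × 110880 = 454.6 m; ΔE = Δλ × 110880 × cos(23.01690°) = +0.00087 × 110880 × 0.920390 = 88.8 m.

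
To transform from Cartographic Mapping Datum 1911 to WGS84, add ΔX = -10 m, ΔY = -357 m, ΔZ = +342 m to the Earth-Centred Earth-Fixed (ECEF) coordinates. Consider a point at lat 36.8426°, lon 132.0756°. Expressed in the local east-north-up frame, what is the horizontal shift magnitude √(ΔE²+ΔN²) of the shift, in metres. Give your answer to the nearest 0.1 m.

494.5 m

At φ = 36.8426°, λ = 132.0756°: sin φ = 0.599619, cos φ = 0.800286, sin λ = 0.742261, cos λ = -0.670111.
ΔE = −sin λ·ΔX + cos λ·ΔY = −(0.742261)·(-10) + (-0.670111)·(-357) = 246.65 m.
ΔN = −sin φ cos λ·ΔX − sin φ sin λ·ΔY + cos φ·ΔZ = −(0.599619)(-0.670111)(-10) − (0.599619)(0.742261)(-357) + (0.800286)(342) = 428.57 m.
Horizontal magnitude = √(ΔE² + ΔN²) = √(246.65² + 428.57²) = 494.48 m.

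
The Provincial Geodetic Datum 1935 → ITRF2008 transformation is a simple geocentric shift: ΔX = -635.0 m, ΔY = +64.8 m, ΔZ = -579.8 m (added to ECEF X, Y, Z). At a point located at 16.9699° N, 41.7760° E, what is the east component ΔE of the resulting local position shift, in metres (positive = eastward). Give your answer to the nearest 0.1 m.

ΔE = 471.4 m

At φ = 16.9699°, λ = 41.7760°: sin φ = 0.291869, cos φ = 0.956458, sin λ = 0.666220, cos λ = 0.745755.
ΔE = −sin λ·ΔX + cos λ·ΔY = −(0.666220)·(-635.0) + (0.745755)·(64.8) = 471.37 m.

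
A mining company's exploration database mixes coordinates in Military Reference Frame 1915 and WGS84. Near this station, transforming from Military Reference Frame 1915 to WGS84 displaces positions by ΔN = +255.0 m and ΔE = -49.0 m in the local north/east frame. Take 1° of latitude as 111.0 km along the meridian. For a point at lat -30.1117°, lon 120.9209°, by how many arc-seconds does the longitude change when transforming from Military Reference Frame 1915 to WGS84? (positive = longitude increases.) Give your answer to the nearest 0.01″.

Δλ = -1.84″

At latitude -30.1117°, cos φ = 0.865049.
1° of longitude at this latitude = 111.0 × cos φ = 96.02 km, so Δλ = -49.0 / 96020.4 = -0.0005103° = -1.837″.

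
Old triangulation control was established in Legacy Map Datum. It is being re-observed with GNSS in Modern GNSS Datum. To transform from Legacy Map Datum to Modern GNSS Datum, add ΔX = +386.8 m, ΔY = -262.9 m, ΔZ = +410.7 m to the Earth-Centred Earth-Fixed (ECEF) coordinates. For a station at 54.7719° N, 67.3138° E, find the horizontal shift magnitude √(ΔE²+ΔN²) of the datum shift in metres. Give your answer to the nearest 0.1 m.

555.1 m

The local east axis at (φ, λ) is (−sin λ, cos λ, 0), so ΔE = −sin(67.3138°)·386.8 + cos(67.3138°)·(-262.9) = -458.27 m.
The local north axis is (−sin φ cos λ, −sin φ sin λ, cos φ), giving ΔN = -121.862 + 198.138 + 236.905 = 313.18 m.
Horizontal magnitude = √(ΔE² + ΔN²) = √((-458.27)² + 313.18²) = 555.06 m.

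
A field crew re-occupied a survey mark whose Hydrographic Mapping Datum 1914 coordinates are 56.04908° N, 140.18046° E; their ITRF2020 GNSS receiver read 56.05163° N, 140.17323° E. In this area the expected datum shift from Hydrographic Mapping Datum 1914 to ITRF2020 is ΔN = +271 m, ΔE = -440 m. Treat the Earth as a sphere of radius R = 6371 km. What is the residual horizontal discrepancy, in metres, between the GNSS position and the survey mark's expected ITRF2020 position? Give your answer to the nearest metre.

15 m

Observed coordinate differences: Δφ = +0.00255°, Δλ = -0.00723°.
Converting to metres (1° lat = 111195 m, cos φ = 0.558483): observed ΔN = 283.5 m, observed ΔE = -449.0 m.
Subtracting the expected shift leaves a residual of 283.5 − (271) = 12.5 m north and -449.0 − (-440) = -9.0 m east.
Residual distance = √(12.5² + (-9.0)²) = 15.4 m.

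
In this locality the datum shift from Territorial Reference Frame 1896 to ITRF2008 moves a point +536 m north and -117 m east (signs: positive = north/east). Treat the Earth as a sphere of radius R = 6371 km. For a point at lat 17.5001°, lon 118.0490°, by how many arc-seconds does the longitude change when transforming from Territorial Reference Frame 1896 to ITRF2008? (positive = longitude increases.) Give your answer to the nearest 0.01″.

Δλ = -3.97″

At latitude 17.5001°, cos φ = 0.953716.
One radian of longitude at latitude φ spans R cos φ, so Δλ = ΔE / (R cos φ) = -117.0 / (6371000 × 0.953716) = -1.9256e-05 rad = -3.972″.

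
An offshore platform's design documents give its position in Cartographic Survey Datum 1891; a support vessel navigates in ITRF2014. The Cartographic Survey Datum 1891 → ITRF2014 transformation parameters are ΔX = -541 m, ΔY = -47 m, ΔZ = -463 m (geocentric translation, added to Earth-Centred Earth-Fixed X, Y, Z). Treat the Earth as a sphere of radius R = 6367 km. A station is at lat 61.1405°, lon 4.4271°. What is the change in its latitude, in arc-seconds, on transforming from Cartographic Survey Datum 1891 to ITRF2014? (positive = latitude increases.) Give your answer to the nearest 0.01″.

Δφ = 8.17″

sin φ = 0.875806, cos φ = 0.482663, sin λ = 0.077191, cos λ = 0.997016.
North component: ΔN = −sin φ cos λ·ΔX − sin φ sin λ·ΔY + cos φ·ΔZ = −(0.875806)(0.997016)(-541) − (0.875806)(0.077191)(-47) + (0.482663)(-463) = 252.10 m.
1° of latitude spans πR/180 = 111125 m, so Δφ = 252.10 / 111125 × 3600 = 8.167″.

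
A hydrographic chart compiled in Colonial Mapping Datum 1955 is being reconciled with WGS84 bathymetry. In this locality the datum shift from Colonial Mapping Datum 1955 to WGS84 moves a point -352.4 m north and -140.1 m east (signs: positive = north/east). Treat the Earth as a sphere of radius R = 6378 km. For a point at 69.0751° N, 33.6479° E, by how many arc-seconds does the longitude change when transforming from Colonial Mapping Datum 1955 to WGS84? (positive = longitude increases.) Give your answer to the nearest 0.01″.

Δλ = -12.69″

At latitude 69.0751°, cos φ = 0.357144.
One radian of longitude at latitude φ spans R cos φ, so Δλ = ΔE / (R cos φ) = -140.1 / (6378000 × 0.357144) = -6.1505e-05 rad = -12.686″.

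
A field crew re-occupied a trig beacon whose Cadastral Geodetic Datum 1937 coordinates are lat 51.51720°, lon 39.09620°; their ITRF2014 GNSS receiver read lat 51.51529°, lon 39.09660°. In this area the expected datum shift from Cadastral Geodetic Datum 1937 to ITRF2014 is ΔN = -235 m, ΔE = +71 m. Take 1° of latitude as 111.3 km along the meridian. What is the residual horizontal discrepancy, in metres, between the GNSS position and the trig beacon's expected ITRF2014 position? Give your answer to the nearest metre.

Observed coordinate differences: Δφ = -0.00191°, Δλ = +0.00040°.
Converting to metres (1° lat = 111300 m, cos φ = 0.622280): observed ΔN = -212.6 m, observed ΔE = 27.7 m.
Subtracting the expected shift leaves a residual of -212.6 − (-235) = 22.4 m north and 27.7 − (71) = -43.3 m east.
Residual distance = √(22.4² + (-43.3)²) = 48.8 m.

49 m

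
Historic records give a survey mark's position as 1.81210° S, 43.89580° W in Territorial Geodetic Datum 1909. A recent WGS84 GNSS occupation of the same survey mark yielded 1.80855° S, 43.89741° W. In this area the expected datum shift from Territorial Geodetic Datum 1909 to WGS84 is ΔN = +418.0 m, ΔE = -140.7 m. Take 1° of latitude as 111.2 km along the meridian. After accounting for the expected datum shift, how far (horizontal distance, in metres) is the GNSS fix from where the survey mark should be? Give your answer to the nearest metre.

45 m

Observed coordinate differences: Δφ = +0.00355°, Δλ = -0.00161°.
Converting to metres (1° lat = 111200 m, cos φ = 0.999500): observed ΔN = 394.8 m, observed ΔE = -178.9 m.
Subtracting the expected shift leaves a residual of 394.8 − (418.0) = -23.2 m north and -178.9 − (-140.7) = -38.2 m east.
Residual distance = √((-23.2)² + (-38.2)²) = 44.8 m.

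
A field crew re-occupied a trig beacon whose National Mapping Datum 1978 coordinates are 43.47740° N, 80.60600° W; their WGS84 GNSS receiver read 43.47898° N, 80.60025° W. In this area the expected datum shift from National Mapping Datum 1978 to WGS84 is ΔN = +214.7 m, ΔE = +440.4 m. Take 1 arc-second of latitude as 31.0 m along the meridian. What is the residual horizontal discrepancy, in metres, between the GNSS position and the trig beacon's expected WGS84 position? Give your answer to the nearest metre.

46 m

Observed coordinate differences: Δφ = +0.00158°, Δλ = +0.00575°.
Converting to metres (1° lat = 111600 m, cos φ = 0.725646): observed ΔN = 176.3 m, observed ΔE = 465.6 m.
Subtracting the expected shift leaves a residual of 176.3 − (214.7) = -38.4 m north and 465.6 − (440.4) = 25.2 m east.
Residual distance = √((-38.4)² + 25.2²) = 45.9 m.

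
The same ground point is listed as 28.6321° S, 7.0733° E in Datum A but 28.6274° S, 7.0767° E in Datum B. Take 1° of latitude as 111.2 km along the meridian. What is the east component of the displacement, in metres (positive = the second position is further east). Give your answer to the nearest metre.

ΔE = 332 m

Δφ = -28.6274° − -28.6321° = +0.0047°; Δλ = 7.0767° − 7.0733° = +0.0034°.
ΔN = Δφ × 111200 = 522.6 m; ΔE = Δλ × 111200 × cos(-28.6321°) = +0.0034 × 111200 × 0.877715 = 331.8 m.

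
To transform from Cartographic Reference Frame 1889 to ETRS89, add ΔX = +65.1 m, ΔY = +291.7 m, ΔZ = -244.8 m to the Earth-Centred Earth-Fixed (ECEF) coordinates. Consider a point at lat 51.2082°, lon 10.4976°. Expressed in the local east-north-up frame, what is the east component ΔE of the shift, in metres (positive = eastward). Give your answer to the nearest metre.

The local east axis at (φ, λ) is (−sin λ, cos λ, 0), so ΔE = −sin(10.4976°)·65.1 + cos(10.4976°)·291.7 = 274.96 m.

ΔE = 275 m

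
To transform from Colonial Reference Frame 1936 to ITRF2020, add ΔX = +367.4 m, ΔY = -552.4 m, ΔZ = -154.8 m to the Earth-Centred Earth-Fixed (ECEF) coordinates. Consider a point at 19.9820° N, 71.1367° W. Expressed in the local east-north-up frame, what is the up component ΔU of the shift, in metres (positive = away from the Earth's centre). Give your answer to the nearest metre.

ΔU = 550 m

The local up (radial) axis is (cos φ cos λ, cos φ sin λ, sin φ), giving ΔU = 111.634 + 491.264 − 52.899 = 550.00 m.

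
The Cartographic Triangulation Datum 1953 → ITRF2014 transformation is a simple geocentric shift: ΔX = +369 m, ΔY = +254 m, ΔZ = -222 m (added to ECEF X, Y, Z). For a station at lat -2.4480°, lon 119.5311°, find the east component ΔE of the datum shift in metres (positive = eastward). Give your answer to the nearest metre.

ΔE = -446 m

The local east axis at (φ, λ) is (−sin λ, cos λ, 0), so ΔE = −sin(119.5311°)·369 + cos(119.5311°)·254 = -446.26 m.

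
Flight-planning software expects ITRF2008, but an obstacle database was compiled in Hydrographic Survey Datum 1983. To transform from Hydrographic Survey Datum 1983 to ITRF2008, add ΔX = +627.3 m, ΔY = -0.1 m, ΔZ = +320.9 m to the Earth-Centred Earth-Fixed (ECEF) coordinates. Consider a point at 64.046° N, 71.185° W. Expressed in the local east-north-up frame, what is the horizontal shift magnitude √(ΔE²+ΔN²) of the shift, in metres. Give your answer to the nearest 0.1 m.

At φ = 64.046°, λ = -71.185°: sin φ = 0.899146, cos φ = 0.437649, sin λ = -0.946565, cos λ = 0.322514.
ΔE = −sin λ·ΔX + cos λ·ΔY = −(-0.946565)·(627.3) + (0.322514)·(-0.1) = 593.75 m.
ΔN = −sin φ cos λ·ΔX − sin φ sin λ·ΔY + cos φ·ΔZ = −(0.899146)(0.322514)(627.3) − (0.899146)(-0.946565)(-0.1) + (0.437649)(320.9) = -41.55 m.
Horizontal magnitude = √(ΔE² + ΔN²) = √(593.75² + (-41.55)²) = 595.20 m.

595.2 m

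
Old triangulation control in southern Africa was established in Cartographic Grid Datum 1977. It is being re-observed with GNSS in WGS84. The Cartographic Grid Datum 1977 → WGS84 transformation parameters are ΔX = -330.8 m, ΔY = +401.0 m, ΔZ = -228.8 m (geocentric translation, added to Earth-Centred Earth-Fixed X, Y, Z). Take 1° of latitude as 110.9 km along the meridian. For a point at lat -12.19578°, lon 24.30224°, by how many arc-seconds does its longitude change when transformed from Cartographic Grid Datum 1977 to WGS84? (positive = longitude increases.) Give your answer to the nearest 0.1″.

sin φ = -0.211253, cos φ = 0.977431, sin λ = 0.411550, cos λ = 0.911387.
East component: ΔE = −sin λ·ΔX + cos λ·ΔY = −(0.411550)(-330.8) + (0.911387)(401.0) = 501.61 m.
1° of latitude spans 110900 m; at latitude φ, 1° of longitude spans that × cos φ = 108397.1 m, so Δλ = 501.61 / 108397.1 × 3600 = 16.659″.

Δλ = 16.7″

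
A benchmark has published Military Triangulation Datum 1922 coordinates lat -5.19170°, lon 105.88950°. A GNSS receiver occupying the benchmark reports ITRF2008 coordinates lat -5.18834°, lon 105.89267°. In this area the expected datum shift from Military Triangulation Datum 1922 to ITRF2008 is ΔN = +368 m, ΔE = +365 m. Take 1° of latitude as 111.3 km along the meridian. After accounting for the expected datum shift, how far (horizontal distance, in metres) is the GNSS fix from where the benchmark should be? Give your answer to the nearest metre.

15 m

Observed coordinate differences: Δφ = +0.00336°, Δλ = +0.00317°.
Converting to metres (1° lat = 111300 m, cos φ = 0.995898): observed ΔN = 374.0 m, observed ΔE = 351.4 m.
Subtracting the expected shift leaves a residual of 374.0 − (368) = 6.0 m north and 351.4 − (365) = -13.6 m east.
Residual distance = √(6.0² + (-13.6)²) = 14.9 m.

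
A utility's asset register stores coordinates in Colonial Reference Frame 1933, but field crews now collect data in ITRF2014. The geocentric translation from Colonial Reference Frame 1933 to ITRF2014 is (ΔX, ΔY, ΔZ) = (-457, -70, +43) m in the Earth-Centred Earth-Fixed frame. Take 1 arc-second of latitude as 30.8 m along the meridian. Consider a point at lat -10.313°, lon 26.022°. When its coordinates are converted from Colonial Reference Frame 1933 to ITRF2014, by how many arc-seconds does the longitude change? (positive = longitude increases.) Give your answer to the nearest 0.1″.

sin φ = -0.179025, cos φ = 0.983844, sin λ = 0.438716, cos λ = 0.898626.
East component: ΔE = −sin λ·ΔX + cos λ·ΔY = −(0.438716)(-457) + (0.898626)(-70) = 137.59 m.
1° of latitude spans 3600 × 30.80 = 110880 m; at latitude φ, 1° of longitude spans that × cos φ = 109088.7 m, so Δλ = 137.59 / 109088.7 × 3600 = 4.541″.

Δλ = 4.5″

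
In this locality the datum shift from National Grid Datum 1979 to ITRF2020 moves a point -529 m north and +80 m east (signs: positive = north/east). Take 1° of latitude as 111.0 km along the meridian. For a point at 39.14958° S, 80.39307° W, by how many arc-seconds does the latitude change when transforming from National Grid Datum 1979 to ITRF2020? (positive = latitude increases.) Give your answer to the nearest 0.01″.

Δφ = -17.16″

1° of latitude = 111.0 km, so Δφ = -529.0 / 111000 = -0.0047658° = -17.157″.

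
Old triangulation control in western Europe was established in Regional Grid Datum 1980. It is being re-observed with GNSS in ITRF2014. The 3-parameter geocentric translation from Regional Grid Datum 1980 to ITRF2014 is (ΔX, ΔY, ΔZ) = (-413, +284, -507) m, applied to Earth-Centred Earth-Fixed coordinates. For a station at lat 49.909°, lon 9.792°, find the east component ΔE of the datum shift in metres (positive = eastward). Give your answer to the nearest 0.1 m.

ΔE = 350.1 m

At φ = 49.909°, λ = 9.792°: sin φ = 0.765023, cos φ = 0.644003, sin λ = 0.170072, cos λ = 0.985432.
ΔE = −sin λ·ΔX + cos λ·ΔY = −(0.170072)·(-413) + (0.985432)·(284) = 350.10 m.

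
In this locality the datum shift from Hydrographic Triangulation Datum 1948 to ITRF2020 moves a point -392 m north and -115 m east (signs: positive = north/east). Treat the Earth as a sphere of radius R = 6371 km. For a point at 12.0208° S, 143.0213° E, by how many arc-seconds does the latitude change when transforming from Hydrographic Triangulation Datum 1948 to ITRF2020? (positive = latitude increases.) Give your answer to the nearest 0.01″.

Δφ = -12.69″

On a sphere of radius R, 1 rad of latitude = R, so Δφ = ΔN / R = -392.0 / 6371000 = -6.1529e-05 rad = -12.691″.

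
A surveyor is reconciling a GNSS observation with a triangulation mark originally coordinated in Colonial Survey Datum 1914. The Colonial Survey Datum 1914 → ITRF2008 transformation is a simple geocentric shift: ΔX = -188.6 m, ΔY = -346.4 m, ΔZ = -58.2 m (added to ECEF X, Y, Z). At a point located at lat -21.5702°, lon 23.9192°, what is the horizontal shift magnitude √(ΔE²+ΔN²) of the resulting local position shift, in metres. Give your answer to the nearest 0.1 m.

293.8 m

The local east axis at (φ, λ) is (−sin λ, cos λ, 0), so ΔE = −sin(23.9192°)·(-188.6) + cos(23.9192°)·(-346.4) = -240.18 m.
The local north axis is (−sin φ cos λ, −sin φ sin λ, cos φ), giving ΔN = -63.382 − 51.634 − 54.124 = -169.14 m.
Horizontal magnitude = √(ΔE² + ΔN²) = √((-240.18)² + (-169.14)²) = 293.76 m.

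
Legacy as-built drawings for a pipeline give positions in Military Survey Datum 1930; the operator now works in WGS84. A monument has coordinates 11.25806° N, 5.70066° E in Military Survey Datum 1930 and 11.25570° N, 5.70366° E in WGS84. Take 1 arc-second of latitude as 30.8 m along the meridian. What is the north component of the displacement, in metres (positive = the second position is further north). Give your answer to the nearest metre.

ΔN = -262 m

Δφ = 11.25570° − 11.25806° = -0.00236°; Δλ = 5.70366° − 5.70066° = +0.00300°.
1° of latitude = 3600 × 30.80 = 110880 m.
ΔN = Δφ × 110880 = -261.7 m; ΔE = Δλ × 110880 × cos(11.25806°) = +0.00300 × 110880 × 0.980758 = 326.2 m.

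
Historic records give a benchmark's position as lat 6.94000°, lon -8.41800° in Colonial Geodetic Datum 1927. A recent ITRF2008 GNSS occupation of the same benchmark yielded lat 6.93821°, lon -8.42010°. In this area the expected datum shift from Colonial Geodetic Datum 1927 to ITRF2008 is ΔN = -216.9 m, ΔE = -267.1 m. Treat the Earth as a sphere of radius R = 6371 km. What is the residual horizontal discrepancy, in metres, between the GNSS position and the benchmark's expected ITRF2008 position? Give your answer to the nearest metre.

40 m

Observed coordinate differences: Δφ = -0.00179°, Δλ = -0.00210°.
Converting to metres (1° lat = 111195 m, cos φ = 0.992673): observed ΔN = -199.0 m, observed ΔE = -231.8 m.
Subtracting the expected shift leaves a residual of -199.0 − (-216.9) = 17.9 m north and -231.8 − (-267.1) = 35.3 m east.
Residual distance = √(17.9² + 35.3²) = 39.6 m.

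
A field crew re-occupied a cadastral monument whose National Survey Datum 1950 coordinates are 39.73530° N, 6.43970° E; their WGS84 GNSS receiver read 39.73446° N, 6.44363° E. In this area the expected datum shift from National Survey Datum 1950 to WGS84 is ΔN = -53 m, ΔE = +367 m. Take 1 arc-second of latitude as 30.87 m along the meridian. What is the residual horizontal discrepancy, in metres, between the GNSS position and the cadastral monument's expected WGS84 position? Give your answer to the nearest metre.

51 m

Observed coordinate differences: Δφ = -0.00084°, Δλ = +0.00393°.
Converting to metres (1° lat = 111132 m, cos φ = 0.769006): observed ΔN = -93.4 m, observed ΔE = 335.9 m.
Subtracting the expected shift leaves a residual of -93.4 − (-53) = -40.4 m north and 335.9 − (367) = -31.1 m east.
Residual distance = √((-40.4)² + (-31.1)²) = 51.0 m.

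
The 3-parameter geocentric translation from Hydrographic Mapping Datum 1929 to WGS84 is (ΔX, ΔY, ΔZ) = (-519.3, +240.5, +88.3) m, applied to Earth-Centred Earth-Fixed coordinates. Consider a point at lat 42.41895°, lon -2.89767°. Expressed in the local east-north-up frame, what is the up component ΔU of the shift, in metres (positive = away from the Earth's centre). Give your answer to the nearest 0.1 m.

At φ = 42.41895°, λ = -2.89767°: sin φ = 0.674547, cos φ = 0.738232, sin λ = -0.050552, cos λ = 0.998721.
ΔU = cos φ cos λ·ΔX + cos φ sin λ·ΔY + sin φ·ΔZ = (0.738232)(0.998721)(-519.3) + (0.738232)(-0.050552)(240.5) + (0.674547)(88.3) = -332.29 m.

ΔU = -332.3 m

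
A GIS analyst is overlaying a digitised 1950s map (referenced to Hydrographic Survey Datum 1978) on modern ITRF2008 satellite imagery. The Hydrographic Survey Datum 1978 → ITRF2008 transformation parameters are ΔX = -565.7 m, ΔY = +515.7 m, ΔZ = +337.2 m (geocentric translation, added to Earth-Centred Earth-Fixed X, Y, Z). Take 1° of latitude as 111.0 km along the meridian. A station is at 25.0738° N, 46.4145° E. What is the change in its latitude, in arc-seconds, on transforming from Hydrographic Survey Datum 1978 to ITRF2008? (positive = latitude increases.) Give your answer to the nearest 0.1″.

sin φ = 0.423785, cos φ = 0.905763, sin λ = 0.724346, cos λ = 0.689436.
North component: ΔN = −sin φ cos λ·ΔX − sin φ sin λ·ΔY + cos φ·ΔZ = −(0.423785)(0.689436)(-565.7) − (0.423785)(0.724346)(515.7) + (0.905763)(337.2) = 312.40 m.
1° of latitude spans 111000 m, so Δφ = 312.40 / 111000 × 3600 = 10.132″.

Δφ = 10.1″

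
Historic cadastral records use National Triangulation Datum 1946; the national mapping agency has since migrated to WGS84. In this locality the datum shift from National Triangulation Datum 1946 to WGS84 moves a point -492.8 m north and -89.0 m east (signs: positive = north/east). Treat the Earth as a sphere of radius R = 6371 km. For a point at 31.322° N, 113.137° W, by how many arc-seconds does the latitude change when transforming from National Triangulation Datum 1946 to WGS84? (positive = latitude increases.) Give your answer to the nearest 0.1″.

On a sphere of radius R, 1 rad of latitude = R, so Δφ = ΔN / R = -492.8 / 6371000 = -7.7350e-05 rad = -15.955″.

Δφ = -16.0″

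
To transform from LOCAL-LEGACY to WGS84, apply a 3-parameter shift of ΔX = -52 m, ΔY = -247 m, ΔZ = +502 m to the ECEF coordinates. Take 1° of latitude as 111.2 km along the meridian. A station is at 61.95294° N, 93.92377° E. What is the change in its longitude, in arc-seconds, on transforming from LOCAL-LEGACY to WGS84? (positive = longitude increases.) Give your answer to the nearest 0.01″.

Δλ = 4.74″

sin φ = 0.882562, cos φ = 0.470197, sin λ = 0.997656, cos λ = -0.068429.
East component: ΔE = −sin λ·ΔX + cos λ·ΔY = −(0.997656)(-52) + (-0.068429)(-247) = 68.78 m.
1° of latitude spans 111200 m; at latitude φ, 1° of longitude spans that × cos φ = 52285.9 m, so Δλ = 68.78 / 52285.9 × 3600 = 4.736″.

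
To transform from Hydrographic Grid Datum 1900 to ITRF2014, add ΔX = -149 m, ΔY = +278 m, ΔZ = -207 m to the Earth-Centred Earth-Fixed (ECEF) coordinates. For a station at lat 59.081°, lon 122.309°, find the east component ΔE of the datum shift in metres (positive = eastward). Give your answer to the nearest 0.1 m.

ΔE = -22.7 m

At φ = 59.081°, λ = 122.309°: sin φ = 0.857895, cos φ = 0.513826, sin λ = 0.845178, cos λ = -0.534485.
ΔE = −sin λ·ΔX + cos λ·ΔY = −(0.845178)·(-149) + (-0.534485)·(278) = -22.66 m.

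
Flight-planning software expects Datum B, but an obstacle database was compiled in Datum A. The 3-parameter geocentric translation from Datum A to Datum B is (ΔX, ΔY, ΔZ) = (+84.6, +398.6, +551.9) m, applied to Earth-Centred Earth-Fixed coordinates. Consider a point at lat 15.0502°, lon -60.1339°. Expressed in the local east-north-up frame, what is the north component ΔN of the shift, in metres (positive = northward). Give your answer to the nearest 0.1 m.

At φ = 15.0502°, λ = -60.1339°: sin φ = 0.259665, cos φ = 0.965699, sin λ = -0.867192, cos λ = 0.497975.
ΔN = −sin φ cos λ·ΔX − sin φ sin λ·ΔY + cos φ·ΔZ = −(0.259665)(0.497975)(84.6) − (0.259665)(-0.867192)(398.6) + (0.965699)(551.9) = 611.79 m.

ΔN = 611.8 m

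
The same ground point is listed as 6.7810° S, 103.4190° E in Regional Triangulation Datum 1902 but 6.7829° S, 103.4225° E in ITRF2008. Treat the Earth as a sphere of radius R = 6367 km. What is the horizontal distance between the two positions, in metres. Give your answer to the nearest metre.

Δφ = -6.7829° − -6.7810° = -0.0019°; Δλ = 103.4225° − 103.4190° = +0.0035°.
1° along a meridian = πR/180 = 111125 m.
ΔN = Δφ × 111125 = -211.1 m; ΔE = Δλ × 111125 × cos(-6.7810°) = +0.0035 × 111125 × 0.993005 = 386.2 m.
Distance = √(ΔE² + ΔN²) = √(386.2² + (-211.1)²) = 440.2 m.

440 m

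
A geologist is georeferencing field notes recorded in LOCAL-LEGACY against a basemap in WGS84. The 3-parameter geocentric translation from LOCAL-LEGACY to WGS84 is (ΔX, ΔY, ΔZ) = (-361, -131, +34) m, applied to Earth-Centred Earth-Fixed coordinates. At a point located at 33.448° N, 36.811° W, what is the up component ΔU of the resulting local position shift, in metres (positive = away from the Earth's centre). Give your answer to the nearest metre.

ΔU = -157 m

At φ = 33.448°, λ = -36.811°: sin φ = 0.551180, cos φ = 0.834386, sin λ = -0.599177, cos λ = 0.800616.
ΔU = cos φ cos λ·ΔX + cos φ sin λ·ΔY + sin φ·ΔZ = (0.834386)(0.800616)(-361) + (0.834386)(-0.599177)(-131) + (0.551180)(34) = -156.92 m.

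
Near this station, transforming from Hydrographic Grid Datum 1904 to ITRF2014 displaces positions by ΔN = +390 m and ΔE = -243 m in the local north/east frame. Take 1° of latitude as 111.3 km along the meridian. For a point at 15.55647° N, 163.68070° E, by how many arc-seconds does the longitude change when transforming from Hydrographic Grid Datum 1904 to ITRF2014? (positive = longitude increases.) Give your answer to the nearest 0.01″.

Δλ = -8.16″

At latitude 15.55647°, cos φ = 0.963367.
1° of longitude at this latitude = 111.3 × cos φ = 107.22 km, so Δλ = -243.0 / 107222.7 = -0.0022663° = -8.159″.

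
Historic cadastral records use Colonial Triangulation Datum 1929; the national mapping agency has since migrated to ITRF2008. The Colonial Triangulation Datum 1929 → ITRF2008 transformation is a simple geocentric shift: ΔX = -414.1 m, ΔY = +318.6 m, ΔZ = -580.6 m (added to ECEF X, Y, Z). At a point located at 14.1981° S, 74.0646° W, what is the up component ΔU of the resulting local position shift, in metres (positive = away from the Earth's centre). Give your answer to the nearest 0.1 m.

At φ = -14.1981°, λ = -74.0646°: sin φ = -0.245275, cos φ = 0.969453, sin λ = -0.961572, cos λ = 0.274553.
ΔU = cos φ cos λ·ΔX + cos φ sin λ·ΔY + sin φ·ΔZ = (0.969453)(0.274553)(-414.1) + (0.969453)(-0.961572)(318.6) + (-0.245275)(-580.6) = -264.81 m.

ΔU = -264.8 m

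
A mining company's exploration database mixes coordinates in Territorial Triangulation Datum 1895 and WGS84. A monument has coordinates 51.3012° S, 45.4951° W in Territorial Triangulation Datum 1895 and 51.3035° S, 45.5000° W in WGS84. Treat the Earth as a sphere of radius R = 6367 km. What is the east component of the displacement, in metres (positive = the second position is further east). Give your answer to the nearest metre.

ΔE = -340 m

Δφ = -51.3035° − -51.3012° = -0.0023°; Δλ = -45.5000° − -45.4951° = -0.0049°.
1° along a meridian = πR/180 = 111125 m.
ΔN = Δφ × 111125 = -255.6 m; ΔE = Δλ × 111125 × cos(-51.3012°) = -0.0049 × 111125 × 0.625226 = -340.4 m.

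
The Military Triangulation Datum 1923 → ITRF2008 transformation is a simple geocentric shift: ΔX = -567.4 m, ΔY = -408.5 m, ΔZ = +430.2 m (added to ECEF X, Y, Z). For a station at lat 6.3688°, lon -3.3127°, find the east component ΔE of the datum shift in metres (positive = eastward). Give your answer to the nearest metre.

ΔE = -441 m

The local east axis at (φ, λ) is (−sin λ, cos λ, 0), so ΔE = −sin(-3.3127°)·(-567.4) + cos(-3.3127°)·(-408.5) = -440.60 m.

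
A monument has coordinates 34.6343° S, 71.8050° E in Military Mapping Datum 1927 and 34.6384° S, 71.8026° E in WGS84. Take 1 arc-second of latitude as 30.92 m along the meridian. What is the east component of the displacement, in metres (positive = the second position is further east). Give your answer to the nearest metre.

ΔE = -220 m

Δφ = -34.6384° − -34.6343° = -0.0041°; Δλ = 71.8026° − 71.8050° = -0.0024°.
1° of latitude = 3600 × 30.92 = 111312 m.
ΔN = Δφ × 111312 = -456.4 m; ΔE = Δλ × 111312 × cos(-34.6343°) = -0.0024 × 111312 × 0.822796 = -219.8 m.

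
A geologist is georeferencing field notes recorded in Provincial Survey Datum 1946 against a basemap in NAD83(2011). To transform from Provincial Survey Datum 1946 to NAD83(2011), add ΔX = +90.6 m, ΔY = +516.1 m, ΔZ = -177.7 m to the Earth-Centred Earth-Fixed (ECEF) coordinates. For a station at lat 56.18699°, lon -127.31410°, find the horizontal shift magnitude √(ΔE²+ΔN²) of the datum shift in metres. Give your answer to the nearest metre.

The local east axis at (φ, λ) is (−sin λ, cos λ, 0), so ΔE = −sin(-127.31410°)·90.6 + cos(-127.31410°)·516.1 = -240.80 m.
The local north axis is (−sin φ cos λ, −sin φ sin λ, cos φ), giving ΔN = 45.631 + 341.040 − 98.887 = 287.78 m.
Horizontal magnitude = √(ΔE² + ΔN²) = √((-240.80)² + 287.78²) = 375.24 m.

375 m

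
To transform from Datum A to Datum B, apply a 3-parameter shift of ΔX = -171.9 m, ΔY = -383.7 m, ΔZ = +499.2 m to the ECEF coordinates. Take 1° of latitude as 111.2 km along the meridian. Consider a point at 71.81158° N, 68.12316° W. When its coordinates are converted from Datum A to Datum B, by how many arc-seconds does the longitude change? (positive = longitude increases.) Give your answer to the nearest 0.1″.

sin φ = 0.950035, cos φ = 0.312143, sin λ = -0.927987, cos λ = 0.372613.
East component: ΔE = −sin λ·ΔX + cos λ·ΔY = −(-0.927987)(-171.9) + (0.372613)(-383.7) = -302.49 m.
1° of latitude spans 111200 m; at latitude φ, 1° of longitude spans that × cos φ = 34710.3 m, so Δλ = -302.49 / 34710.3 × 3600 = -31.373″.

Δλ = -31.4″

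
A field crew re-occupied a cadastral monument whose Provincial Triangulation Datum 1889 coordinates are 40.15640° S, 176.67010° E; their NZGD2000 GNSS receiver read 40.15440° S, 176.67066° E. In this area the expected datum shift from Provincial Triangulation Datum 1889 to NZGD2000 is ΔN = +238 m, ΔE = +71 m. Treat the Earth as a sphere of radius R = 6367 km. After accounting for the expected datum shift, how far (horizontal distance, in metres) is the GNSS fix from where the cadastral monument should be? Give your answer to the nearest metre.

Observed coordinate differences: Δφ = +0.00200°, Δλ = +0.00056°.
Converting to metres (1° lat = 111125 m, cos φ = 0.764287): observed ΔN = 222.3 m, observed ΔE = 47.6 m.
Subtracting the expected shift leaves a residual of 222.3 − (238) = -15.7 m north and 47.6 − (71) = -23.4 m east.
Residual distance = √((-15.7)² + (-23.4)²) = 28.2 m.

28 m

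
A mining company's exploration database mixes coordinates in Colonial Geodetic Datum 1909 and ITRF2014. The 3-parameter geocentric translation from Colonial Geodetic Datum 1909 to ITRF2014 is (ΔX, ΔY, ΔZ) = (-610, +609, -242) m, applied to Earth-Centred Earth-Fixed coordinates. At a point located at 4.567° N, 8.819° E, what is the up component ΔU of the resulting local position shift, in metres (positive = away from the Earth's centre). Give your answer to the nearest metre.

The local up (radial) axis is (cos φ cos λ, cos φ sin λ, sin φ), giving ΔU = -600.874 + 93.071 − 19.269 = -527.07 m.

ΔU = -527 m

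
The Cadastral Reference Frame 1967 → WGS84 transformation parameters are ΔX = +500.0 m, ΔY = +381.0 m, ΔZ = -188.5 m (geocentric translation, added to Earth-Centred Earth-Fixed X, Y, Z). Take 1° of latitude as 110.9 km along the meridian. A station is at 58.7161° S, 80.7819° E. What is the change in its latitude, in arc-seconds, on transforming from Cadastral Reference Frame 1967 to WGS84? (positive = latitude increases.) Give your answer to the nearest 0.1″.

Δφ = 9.5″

sin φ = -0.854605, cos φ = 0.519279, sin λ = 0.987086, cos λ = 0.160193.
North component: ΔN = −sin φ cos λ·ΔX − sin φ sin λ·ΔY + cos φ·ΔZ = −(-0.854605)(0.160193)(500.0) − (-0.854605)(0.987086)(381.0) + (0.519279)(-188.5) = 291.97 m.
1° of latitude spans 110900 m, so Δφ = 291.97 / 110900 × 3600 = 9.478″.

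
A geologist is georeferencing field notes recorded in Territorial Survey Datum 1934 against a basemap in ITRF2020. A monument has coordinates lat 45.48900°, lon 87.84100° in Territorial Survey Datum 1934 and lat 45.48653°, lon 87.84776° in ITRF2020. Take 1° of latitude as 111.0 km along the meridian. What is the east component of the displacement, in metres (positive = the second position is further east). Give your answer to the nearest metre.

Δφ = 45.48653° − 45.48900° = -0.00247°; Δλ = 87.84776° − 87.84100° = +0.00676°.
ΔN = Δφ × 111000 = -274.2 m; ΔE = Δλ × 111000 × cos(45.48900°) = +0.00676 × 111000 × 0.701046 = 526.0 m.

ΔE = 526 m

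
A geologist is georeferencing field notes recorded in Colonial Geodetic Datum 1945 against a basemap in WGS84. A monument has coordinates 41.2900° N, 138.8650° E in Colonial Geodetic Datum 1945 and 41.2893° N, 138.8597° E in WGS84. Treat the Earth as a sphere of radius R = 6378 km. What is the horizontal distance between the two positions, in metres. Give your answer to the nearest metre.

450 m

Δφ = 41.2893° − 41.2900° = -0.0007°; Δλ = 138.8597° − 138.8650° = -0.0053°.
1° along a meridian = πR/180 = 111317 m.
ΔN = Δφ × 111317 = -77.9 m; ΔE = Δλ × 111317 × cos(41.2900°) = -0.0053 × 111317 × 0.751379 = -443.3 m.
Distance = √(ΔE² + ΔN²) = √((-443.3)² + (-77.9)²) = 450.1 m.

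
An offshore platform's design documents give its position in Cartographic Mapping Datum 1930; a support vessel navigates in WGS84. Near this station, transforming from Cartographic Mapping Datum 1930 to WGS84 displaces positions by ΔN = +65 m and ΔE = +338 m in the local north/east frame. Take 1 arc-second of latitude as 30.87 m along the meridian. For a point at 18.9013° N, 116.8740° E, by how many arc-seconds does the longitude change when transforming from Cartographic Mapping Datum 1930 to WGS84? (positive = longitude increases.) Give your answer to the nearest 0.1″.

At latitude 18.9013°, cos φ = 0.946078.
1″ of longitude at this latitude = 30.87 × cos φ = 29.2054 m, so Δλ = 338.0 / 29.2054 = 11.573″.

Δλ = 11.6″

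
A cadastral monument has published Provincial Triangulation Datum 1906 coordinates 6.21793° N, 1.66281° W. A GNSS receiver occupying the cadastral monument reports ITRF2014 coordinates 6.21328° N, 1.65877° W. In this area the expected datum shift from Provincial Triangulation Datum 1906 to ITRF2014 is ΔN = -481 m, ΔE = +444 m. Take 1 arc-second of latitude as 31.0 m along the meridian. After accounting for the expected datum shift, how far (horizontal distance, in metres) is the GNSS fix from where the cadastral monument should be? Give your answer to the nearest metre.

Observed coordinate differences: Δφ = -0.00465°, Δλ = +0.00404°.
Converting to metres (1° lat = 111600 m, cos φ = 0.994117): observed ΔN = -518.9 m, observed ΔE = 448.2 m.
Subtracting the expected shift leaves a residual of -518.9 − (-481) = -37.9 m north and 448.2 − (444) = 4.2 m east.
Residual distance = √((-37.9)² + 4.2²) = 38.2 m.

38 m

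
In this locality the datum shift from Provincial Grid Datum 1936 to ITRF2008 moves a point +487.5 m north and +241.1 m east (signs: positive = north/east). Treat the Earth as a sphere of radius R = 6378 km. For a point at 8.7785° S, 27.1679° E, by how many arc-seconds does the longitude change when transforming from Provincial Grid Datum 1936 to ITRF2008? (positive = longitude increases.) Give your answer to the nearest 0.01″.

Δλ = 7.89″

At latitude -8.7785°, cos φ = 0.988286.
One radian of longitude at latitude φ spans R cos φ, so Δλ = ΔE / (R cos φ) = 241.1 / (6378000 × 0.988286) = 3.8250e-05 rad = 7.890″.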